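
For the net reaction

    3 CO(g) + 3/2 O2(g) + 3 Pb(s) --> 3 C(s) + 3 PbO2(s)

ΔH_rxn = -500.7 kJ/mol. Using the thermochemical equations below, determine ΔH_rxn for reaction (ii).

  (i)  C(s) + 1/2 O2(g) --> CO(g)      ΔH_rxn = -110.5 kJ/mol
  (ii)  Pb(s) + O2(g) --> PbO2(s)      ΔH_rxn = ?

ΔH_rxn = -277.4 kJ/mol

(i) reversed and × 3 (reverse to put CO(g) on the reactant side; ×3 to match 3 CO(g) in the target): (-3)·(-110.5) = +331.5 kJ/mol
(ii) × 3 (scale by 3 for the 3 PbO2(s)): contributes 3·x
-500.7 = (+331.5) + 3·x
x = (-500.7 − (+331.5)) / (3) = -277.4 kJ/mol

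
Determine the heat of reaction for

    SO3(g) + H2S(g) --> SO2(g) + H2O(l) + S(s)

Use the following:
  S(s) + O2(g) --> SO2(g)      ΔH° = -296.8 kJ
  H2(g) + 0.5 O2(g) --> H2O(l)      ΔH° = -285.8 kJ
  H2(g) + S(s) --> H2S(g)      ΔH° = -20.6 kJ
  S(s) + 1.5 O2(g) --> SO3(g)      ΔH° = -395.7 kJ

ΔH° = -166.3 kJ

equation 1 as written: -296.8 kJ
equation 2 as written: -285.8 kJ
equation 3 reversed: +20.6 kJ
equation 4 reversed: +395.7 kJ
ΔH° = (1)·(-296.8) + (1)·(-285.8) + (-1)·(-20.6) + (-1)·(-395.7) = -166.3 kJ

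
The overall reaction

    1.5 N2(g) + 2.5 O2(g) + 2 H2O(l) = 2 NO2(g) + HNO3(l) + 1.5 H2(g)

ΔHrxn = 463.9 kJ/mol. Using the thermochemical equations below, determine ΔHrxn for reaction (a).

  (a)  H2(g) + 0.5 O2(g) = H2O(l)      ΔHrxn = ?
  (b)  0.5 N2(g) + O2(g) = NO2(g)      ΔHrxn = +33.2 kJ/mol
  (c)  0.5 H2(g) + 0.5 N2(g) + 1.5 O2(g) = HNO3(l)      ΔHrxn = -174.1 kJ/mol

(a) reversed and × 2 (H2O(l) must end up as a reactant; ×2 to match 2 H2O(l) in the target): contributes −2·x
(b) × 2 (×2 to match 2 NO2(g) in the target): (2)·(+33.2) = +66.4 kJ/mol
(c) as written (HNO3(l) already on the product side): -174.1 kJ/mol
+463.9 = (+66.4) + (-174.1) − 2·x
x = (+463.9 − (-107.7)) / (-2) = -285.8 kJ/mol

ΔHrxn = -285.8 kJ/mol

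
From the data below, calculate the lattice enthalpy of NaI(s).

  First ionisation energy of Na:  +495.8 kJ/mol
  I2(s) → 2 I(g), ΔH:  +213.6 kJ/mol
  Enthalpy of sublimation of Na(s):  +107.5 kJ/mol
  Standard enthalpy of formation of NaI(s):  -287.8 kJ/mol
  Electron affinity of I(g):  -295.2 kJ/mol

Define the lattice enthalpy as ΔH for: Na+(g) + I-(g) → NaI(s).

ΔHf° = 1·ΔHsub + 1·(ΣIE) + 1/2·D(I2) + 1·EA + U
-287.8 = 1·(+107.5) + 1·(+495.8) + 1/2·(+213.6) + 1·(-295.2) + U
U = -287.8 − (+414.9) = -702.7 kJ/mol

U = -702.7 kJ/mol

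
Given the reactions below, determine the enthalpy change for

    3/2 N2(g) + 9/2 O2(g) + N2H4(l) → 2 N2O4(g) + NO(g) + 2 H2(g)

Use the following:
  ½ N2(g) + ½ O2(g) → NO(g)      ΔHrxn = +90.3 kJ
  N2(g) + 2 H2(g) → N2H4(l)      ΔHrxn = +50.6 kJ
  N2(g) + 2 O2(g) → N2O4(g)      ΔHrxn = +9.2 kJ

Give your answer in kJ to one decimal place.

equation 1 as written: +90.3 kJ
equation 2 reversed: -50.6 kJ
equation 3 × 2: (2)·(+9.2) = +18.4 kJ
By Hess's law, ΔHrxn = (+90.3) + (-50.6) + (+18.4) = 58.1 kJ

ΔHrxn = 58.1 kJ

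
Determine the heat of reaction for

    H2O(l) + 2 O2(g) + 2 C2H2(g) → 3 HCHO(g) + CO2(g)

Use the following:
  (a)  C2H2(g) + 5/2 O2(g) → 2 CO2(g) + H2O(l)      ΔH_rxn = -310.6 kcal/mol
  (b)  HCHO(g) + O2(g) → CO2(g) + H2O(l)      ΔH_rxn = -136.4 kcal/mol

(a) × 2 (scale by 2 for the 2 C2H2(g)): (2)·(-310.6) = -621.2 kcal/mol
(b) reversed and × 3 (reverse to put HCHO(g) on the product side; ×3 to match 3 HCHO(g) in the target): (-3)·(-136.4) = +409.2 kcal/mol
ΔH_rxn = (-621.2) + (+409.2) = -212.0 kcal/mol

ΔH_rxn = -212.0 kcal/mol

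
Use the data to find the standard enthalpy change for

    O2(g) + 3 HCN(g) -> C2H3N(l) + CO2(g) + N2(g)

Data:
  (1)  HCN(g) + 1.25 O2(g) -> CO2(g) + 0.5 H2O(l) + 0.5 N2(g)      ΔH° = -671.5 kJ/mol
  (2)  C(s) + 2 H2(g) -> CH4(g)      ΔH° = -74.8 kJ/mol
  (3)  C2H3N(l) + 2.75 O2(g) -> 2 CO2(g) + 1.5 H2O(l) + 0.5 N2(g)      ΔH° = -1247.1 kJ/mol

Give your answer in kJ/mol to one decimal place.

ΔH° = -767.4 kJ/mol

(1) × 3 (scale by 3 for the 3 HCN(g)): (3)·(-671.5) = -2014.5 kJ/mol
(2): not needed (H2(g) appears nowhere else).
(3) reversed (C2H3N(l) must end up as a product): +1247.1 kJ/mol
Since enthalpy is a state function, ΔH° = (-2014.5) + (+1247.1) = -767.4 kJ/mol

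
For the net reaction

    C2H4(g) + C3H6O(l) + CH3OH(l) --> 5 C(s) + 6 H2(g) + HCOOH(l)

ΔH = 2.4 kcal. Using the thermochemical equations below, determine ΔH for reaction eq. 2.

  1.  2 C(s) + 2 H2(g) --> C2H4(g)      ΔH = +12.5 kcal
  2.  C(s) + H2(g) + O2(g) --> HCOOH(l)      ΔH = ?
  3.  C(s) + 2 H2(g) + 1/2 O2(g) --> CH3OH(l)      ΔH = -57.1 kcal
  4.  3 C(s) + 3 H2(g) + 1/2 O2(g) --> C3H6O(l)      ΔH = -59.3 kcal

eq. 1 reversed: -12.5 kcal
eq. 2 as written: contributes x
eq. 3 reversed: +57.1 kcal
eq. 4 reversed: +59.3 kcal
+2.4 = (-12.5) + (+57.1) + (+59.3) + x
x = (+2.4 − (+103.9)) / (1) = -101.5 kcal

ΔH = -101.5 kcal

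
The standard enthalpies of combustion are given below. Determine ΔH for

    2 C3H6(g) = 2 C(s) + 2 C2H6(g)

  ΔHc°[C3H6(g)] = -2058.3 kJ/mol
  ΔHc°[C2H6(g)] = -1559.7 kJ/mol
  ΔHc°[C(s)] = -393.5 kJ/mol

ΔH = -210.2 kJ/mol

Using ΔH = Σ nΔHc°(reactants) − Σ nΔHc°(products):
= [2·(-2058.3)] − [2·(-393.5) + 2·(-1559.7)]
= -210.2 kJ/mol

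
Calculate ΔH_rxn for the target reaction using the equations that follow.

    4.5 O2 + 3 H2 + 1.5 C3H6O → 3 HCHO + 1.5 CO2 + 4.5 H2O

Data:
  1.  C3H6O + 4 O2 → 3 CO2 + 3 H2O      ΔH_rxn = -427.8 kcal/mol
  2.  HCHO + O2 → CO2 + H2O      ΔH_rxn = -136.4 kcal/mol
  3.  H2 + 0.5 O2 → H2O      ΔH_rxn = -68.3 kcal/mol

eq. 1 × 3/2 (scale by 3/2 for the 3/2 C3H6O): (3/2)·(-427.8) = -641.7 kcal/mol
eq. 2 reversed and × 3 (HCHO must end up as a product; ×3 to match 3 HCHO in the target): (-3)·(-136.4) = +409.2 kcal/mol
eq. 3 × 3 (×3 to match 3 H2 in the target): (3)·(-68.3) = -204.9 kcal/mol
By Hess's law, ΔH_rxn = (-641.7) + (+409.2) + (-204.9) = -437.4 kcal/mol

ΔH_rxn = -437.4 kcal/mol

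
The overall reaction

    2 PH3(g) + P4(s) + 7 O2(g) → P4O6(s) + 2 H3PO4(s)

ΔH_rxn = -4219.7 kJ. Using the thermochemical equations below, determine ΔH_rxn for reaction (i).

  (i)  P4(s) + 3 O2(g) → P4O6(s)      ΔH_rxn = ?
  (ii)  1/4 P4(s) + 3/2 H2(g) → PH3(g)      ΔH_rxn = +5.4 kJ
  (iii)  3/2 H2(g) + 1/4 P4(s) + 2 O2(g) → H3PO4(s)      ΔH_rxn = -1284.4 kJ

(i) as written (P4O6(s) already on the product side): contributes x
(ii) reversed and × 2 (reverse to put PH3(g) on the reactant side; ×2 to match 2 PH3(g) in the target): (-2)·(+5.4) = -10.8 kJ
(iii) × 2 (scale by 2 for the 2 H3PO4(s)): (2)·(-1284.4) = -2568.8 kJ
-4219.7 = (-10.8) + (-2568.8) + x
x = (-4219.7 − (-2579.6)) / (1) = -1640.1 kJ

ΔH_rxn = -1640.1 kJ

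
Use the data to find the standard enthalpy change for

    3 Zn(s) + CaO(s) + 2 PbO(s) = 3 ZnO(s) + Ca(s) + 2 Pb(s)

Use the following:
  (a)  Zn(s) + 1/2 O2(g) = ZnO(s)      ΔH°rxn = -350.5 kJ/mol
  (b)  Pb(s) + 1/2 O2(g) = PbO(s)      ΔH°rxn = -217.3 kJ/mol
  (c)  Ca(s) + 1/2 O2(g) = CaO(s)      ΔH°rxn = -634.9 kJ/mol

(a) × 3: (3)·(-350.5) = -1051.5 kJ/mol
(b) reversed and × 2: (-2)·(-217.3) = +434.6 kJ/mol
(c) reversed: +634.9 kJ/mol
Combining the equations, ΔH°rxn = (-1051.5) + (+434.6) + (+634.9) = 18.0 kJ/mol

ΔH°rxn = 18.0 kJ/mol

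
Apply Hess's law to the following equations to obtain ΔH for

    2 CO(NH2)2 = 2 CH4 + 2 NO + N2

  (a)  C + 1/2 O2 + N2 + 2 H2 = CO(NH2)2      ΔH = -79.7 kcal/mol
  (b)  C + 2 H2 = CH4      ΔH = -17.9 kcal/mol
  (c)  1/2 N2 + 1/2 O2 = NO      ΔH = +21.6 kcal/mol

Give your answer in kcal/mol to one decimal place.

ΔH = 166.8 kcal/mol

(a) reversed and × 2: (-2)·(-79.7) = +159.4 kcal/mol
(b) × 2: (2)·(-17.9) = -35.8 kcal/mol
(c) × 2: (2)·(+21.6) = +43.2 kcal/mol
By Hess's law, ΔH = (+159.4) + (-35.8) + (+43.2) = 166.8 kcal/mol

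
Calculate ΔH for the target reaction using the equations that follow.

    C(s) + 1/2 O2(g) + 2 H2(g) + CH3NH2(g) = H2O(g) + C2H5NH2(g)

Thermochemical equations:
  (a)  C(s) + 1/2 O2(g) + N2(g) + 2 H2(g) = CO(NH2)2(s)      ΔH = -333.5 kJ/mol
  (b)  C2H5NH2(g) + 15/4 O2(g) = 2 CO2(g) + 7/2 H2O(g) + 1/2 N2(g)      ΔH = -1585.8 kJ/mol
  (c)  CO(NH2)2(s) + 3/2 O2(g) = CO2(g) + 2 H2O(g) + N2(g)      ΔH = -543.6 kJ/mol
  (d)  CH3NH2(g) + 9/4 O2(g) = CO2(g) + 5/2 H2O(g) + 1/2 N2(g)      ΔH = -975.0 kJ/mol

ΔH = -266.3 kJ/mol

(a) as written (C(s) already on the reactant side): -333.5 kJ/mol
(b) reversed (C2H5NH2(g) must end up as a product): +1585.8 kJ/mol
(c) as written: -543.6 kJ/mol
(d) as written (CH3NH2(g) already on the reactant side): -975.0 kJ/mol
ΔH = (-333.5) + (+1585.8) + (-543.6) + (-975.0) = -266.3 kJ/mol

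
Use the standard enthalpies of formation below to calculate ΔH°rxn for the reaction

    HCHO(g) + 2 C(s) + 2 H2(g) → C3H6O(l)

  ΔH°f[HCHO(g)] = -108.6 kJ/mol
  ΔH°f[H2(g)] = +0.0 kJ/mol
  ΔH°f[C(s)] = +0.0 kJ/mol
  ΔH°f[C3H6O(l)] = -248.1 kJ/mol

Products: 1·(-248.1) = -248.1
Reactants: 1·(-108.6) + 2·(+0.0) + 2·(+0.0) = -108.6
ΔH°rxn = (-248.1) − (-108.6) = -139.5 kJ/mol

ΔH°rxn = -139.5 kJ/mol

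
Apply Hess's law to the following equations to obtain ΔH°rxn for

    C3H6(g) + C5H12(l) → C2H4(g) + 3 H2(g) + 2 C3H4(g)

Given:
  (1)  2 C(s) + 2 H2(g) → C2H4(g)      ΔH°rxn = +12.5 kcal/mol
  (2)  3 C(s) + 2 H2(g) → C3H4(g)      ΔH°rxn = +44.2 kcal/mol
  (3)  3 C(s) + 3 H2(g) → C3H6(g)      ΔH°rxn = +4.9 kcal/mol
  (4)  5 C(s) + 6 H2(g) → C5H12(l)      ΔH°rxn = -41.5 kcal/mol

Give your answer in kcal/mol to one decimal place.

(1) as written (C2H4(g) already on the product side): +12.5 kcal/mol
(2) × 2 (×2 to match 2 C3H4(g) in the target): (2)·(+44.2) = +88.4 kcal/mol
(3) reversed (reverse to put C3H6(g) on the reactant side): -4.9 kcal/mol
(4) reversed (C5H12(l) must end up as a reactant): +41.5 kcal/mol
ΔH°rxn = (1)·(+12.5) + (2)·(+44.2) + (-1)·(+4.9) + (-1)·(-41.5) = 137.5 kcal/mol

ΔH°rxn = 137.5 kcal/mol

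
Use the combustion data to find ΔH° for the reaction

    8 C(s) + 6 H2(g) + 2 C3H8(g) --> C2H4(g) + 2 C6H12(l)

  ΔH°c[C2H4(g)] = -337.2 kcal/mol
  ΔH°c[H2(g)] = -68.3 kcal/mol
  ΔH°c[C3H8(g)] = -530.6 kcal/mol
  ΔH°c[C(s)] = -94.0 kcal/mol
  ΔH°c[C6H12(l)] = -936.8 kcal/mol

ΔH° = -12.2 kcal/mol

With combustion enthalpies, reactants minus products:
= [8·(-94.0) + 6·(-68.3) + 2·(-530.6)] − [1·(-337.2) + 2·(-936.8)]
= -12.2 kcal/mol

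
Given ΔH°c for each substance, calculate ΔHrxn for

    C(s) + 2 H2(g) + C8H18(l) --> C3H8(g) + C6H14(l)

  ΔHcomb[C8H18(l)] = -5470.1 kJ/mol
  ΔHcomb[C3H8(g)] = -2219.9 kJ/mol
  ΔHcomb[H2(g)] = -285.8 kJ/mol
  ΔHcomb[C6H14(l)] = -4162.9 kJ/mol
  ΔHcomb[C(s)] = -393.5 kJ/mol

With combustion enthalpies, reactants minus products:
= [1·(-393.5) + 2·(-285.8) + 1·(-5470.1)] − [1·(-2219.9) + 1·(-4162.9)]
= -52.4 kJ/mol

ΔHrxn = -52.4 kJ/mol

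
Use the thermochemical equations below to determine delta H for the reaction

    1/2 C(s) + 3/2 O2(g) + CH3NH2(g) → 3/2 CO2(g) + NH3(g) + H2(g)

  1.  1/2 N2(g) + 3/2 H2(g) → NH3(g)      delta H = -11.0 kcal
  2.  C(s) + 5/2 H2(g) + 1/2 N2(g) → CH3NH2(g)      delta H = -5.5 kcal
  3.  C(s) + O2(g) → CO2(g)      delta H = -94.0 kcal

delta H = -146.5 kcal

eq. 1 as written (NH3(g) already on the product side): -11.0 kcal
eq. 2 reversed (CH3NH2(g) must end up as a reactant): +5.5 kcal
eq. 3 × 3/2 (×3/2 to match 3/2 CO2(g) in the target): (3/2)·(-94.0) = -141.0 kcal
Since enthalpy is a state function, delta H = (-11.0) + (+5.5) + (-141.0) = -146.5 kcal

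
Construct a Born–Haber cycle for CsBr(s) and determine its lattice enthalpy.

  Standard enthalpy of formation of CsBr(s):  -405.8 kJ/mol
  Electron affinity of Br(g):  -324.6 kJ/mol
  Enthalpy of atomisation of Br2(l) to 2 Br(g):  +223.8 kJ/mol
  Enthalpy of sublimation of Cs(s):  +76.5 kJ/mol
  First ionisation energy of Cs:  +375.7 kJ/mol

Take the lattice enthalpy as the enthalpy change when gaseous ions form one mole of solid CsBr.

U = -645.3 kJ/mol

ΔHf° = 1·ΔHsub + 1·(ΣIE) + 1/2·D(Br2) + 1·EA + U
-405.8 = 1·(+76.5) + 1·(+375.7) + 1/2·(+223.8) + 1·(-324.6) + U
U = -405.8 − (+239.5) = -645.3 kJ/mol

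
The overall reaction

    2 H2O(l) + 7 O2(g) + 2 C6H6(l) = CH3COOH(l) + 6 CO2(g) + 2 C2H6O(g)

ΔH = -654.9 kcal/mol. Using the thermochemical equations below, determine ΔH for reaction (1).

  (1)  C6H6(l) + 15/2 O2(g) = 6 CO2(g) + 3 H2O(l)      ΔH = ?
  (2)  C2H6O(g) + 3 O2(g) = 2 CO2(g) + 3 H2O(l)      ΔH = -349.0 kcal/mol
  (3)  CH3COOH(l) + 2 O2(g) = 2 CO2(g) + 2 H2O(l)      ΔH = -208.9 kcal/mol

(1) × 2: contributes 2·x
(2) reversed and × 2: (-2)·(-349.0) = +698.0 kcal/mol
(3) reversed: +208.9 kcal/mol
-654.9 = (+698.0) + (+208.9) + 2·x
x = (-654.9 − (+906.9)) / (2) = -780.9 kcal/mol

ΔH = -780.9 kcal/mol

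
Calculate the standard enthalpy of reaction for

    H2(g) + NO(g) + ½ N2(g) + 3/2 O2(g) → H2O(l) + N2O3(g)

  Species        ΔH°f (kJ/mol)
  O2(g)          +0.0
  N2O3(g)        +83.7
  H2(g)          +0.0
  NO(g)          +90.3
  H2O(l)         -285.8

ΔH°rxn = -292.4 kJ/mol

Products: 1·(-285.8) + 1·(+83.7) = -202.1
Reactants: 1·(+0.0) + 1·(+90.3) + 1/2·(+0.0) + 3/2·(+0.0) = +90.3
ΔH°rxn = (-202.1) − (+90.3) = -292.4 kJ/mol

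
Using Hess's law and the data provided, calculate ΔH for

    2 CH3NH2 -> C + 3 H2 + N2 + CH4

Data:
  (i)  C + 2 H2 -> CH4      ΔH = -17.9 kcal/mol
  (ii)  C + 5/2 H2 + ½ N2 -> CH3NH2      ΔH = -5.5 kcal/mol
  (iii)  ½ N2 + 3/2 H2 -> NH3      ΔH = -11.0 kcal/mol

(i) as written (CH4 already on the product side): -17.9 kcal/mol
(ii) reversed and × 2 (CH3NH2 must end up as a reactant; ×2 to match 2 CH3NH2 in the target): (-2)·(-5.5) = +11.0 kcal/mol
(iii): not needed (NH3 appears nowhere else).
ΔH = (1)·(-17.9) + (-2)·(-5.5) = -6.9 kcal/mol

ΔH = -6.9 kcal/mol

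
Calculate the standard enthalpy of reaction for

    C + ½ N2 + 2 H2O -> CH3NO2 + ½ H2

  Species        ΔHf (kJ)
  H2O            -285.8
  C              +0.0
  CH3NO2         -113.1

ΔH° = 458.5 kJ

Products: 1·(-113.1) + 1/2·(+0.0) = -113.1
Reactants: 1·(+0.0) + 1/2·(+0.0) + 2·(-285.8) = -571.6
ΔH° = (-113.1) − (-571.6) = 458.5 kJ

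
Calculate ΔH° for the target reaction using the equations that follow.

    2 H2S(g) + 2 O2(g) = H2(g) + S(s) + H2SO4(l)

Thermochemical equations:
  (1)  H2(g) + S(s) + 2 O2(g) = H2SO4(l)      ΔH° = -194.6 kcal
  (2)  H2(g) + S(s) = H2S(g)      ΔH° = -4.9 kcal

(1) as written (H2SO4(l) already on the product side): -194.6 kcal
(2) reversed and × 2 (reverse to put H2S(g) on the reactant side; scale by 2 for the 2 H2S(g)): (-2)·(-4.9) = +9.8 kcal
By Hess's law, ΔH° = (-194.6) + (+9.8) = -184.8 kcal

ΔH° = -184.8 kcal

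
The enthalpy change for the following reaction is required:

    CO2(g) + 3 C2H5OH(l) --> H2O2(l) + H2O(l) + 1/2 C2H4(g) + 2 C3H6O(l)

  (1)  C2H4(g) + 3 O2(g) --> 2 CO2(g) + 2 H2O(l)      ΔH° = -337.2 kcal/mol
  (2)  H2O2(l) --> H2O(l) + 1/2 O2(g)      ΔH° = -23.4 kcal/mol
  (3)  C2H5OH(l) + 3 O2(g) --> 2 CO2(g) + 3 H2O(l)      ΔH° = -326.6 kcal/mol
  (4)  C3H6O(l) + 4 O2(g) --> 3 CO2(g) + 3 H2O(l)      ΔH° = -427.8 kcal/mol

(1) reversed and × 1/2 (C2H4(g) must end up as a product; ×1/2 to match 1/2 C2H4(g) in the target): (-1/2)·(-337.2) = +168.6 kcal/mol
(2) reversed (reverse to put H2O2(l) on the product side): +23.4 kcal/mol
(3) × 3 (×3 to match 3 C2H5OH(l) in the target): (3)·(-326.6) = -979.8 kcal/mol
(4) reversed and × 2 (C3H6O(l) must end up as a product; ×2 to match 2 C3H6O(l) in the target): (-2)·(-427.8) = +855.6 kcal/mol
ΔH° = (-1/2)·(-337.2) + (-1)·(-23.4) + (3)·(-326.6) + (-2)·(-427.8) = 67.8 kcal/mol

ΔH° = 67.8 kcal/mol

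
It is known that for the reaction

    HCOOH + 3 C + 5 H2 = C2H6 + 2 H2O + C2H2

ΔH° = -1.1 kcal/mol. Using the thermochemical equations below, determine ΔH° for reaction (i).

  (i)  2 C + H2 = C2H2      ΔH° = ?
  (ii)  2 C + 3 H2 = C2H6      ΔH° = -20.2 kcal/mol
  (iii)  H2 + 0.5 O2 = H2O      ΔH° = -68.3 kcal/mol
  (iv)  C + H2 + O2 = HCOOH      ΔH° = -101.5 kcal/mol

(i) as written (C2H2 already on the product side): contributes x
(ii) as written (C2H6 already on the product side): -20.2 kcal/mol
(iii) × 2 (×2 to match 2 H2O in the target): (2)·(-68.3) = -136.6 kcal/mol
(iv) reversed (HCOOH must end up as a reactant): +101.5 kcal/mol
-1.1 = (-20.2) + (-136.6) + (+101.5) + x
x = (-1.1 − (-55.3)) / (1) = 54.2 kcal/mol

ΔH° = 54.2 kcal/mol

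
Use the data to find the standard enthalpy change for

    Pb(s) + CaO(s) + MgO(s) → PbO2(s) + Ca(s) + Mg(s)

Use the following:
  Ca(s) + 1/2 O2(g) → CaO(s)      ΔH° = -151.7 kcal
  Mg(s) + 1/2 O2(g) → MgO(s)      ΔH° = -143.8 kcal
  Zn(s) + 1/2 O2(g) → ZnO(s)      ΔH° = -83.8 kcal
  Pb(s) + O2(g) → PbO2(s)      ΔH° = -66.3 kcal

equation 1 reversed: +151.7 kcal
equation 2 reversed: +143.8 kcal
equation 3: not needed.
equation 4 as written: -66.3 kcal
Summing the manipulated equations, ΔH° = (-1)·(-151.7) + (-1)·(-143.8) + (1)·(-66.3) = 229.2 kcal

ΔH° = 229.2 kcal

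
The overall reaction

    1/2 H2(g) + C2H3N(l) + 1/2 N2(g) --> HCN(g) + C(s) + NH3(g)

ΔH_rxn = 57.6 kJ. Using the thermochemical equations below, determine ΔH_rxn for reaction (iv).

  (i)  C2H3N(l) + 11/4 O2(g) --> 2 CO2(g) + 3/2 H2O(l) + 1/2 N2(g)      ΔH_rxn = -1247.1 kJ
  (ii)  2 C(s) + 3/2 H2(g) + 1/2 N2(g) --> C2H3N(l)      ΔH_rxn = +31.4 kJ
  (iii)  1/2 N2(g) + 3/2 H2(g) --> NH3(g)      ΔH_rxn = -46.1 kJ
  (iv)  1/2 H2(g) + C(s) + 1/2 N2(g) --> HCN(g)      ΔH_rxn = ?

ΔH_rxn = 135.1 kJ

(i): not needed (O2(g) appears nowhere else).
(ii) reversed: -31.4 kJ
(iii) as written (NH3(g) already on the product side): -46.1 kJ
(iv) as written (HCN(g) already on the product side): contributes x
+57.6 = (-31.4) + (-46.1) + x
x = (+57.6 − (-77.5)) / (1) = 135.1 kJ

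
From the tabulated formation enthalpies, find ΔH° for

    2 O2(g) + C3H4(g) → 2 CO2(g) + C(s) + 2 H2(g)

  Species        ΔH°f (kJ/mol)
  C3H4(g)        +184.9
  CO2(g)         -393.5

ΔH°rxn = Σ nΔHf°(products) − Σ nΔHf°(reactants).
Products: 2·(-393.5) + 1·(+0.0) + 2·(+0.0) = -787.0
Reactants: 2·(+0.0) + 1·(+184.9) = +184.9
ΔH° = (-787.0) − (+184.9) = -971.9 kJ/mol

ΔH° = -971.9 kJ/mol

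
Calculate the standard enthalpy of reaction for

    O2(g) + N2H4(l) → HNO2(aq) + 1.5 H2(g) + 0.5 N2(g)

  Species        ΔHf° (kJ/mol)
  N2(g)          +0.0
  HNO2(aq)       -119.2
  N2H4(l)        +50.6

ΔH_rxn = -169.8 kJ/mol

ΔH°rxn = Σ nΔHf°(products) − Σ nΔHf°(reactants).
Products: 1·(-119.2) + 3/2·(+0.0) + 1/2·(+0.0) = -119.2
Reactants: 1·(+0.0) + 1·(+50.6) = +50.6
ΔH_rxn = (-119.2) − (+50.6) = -169.8 kJ/mol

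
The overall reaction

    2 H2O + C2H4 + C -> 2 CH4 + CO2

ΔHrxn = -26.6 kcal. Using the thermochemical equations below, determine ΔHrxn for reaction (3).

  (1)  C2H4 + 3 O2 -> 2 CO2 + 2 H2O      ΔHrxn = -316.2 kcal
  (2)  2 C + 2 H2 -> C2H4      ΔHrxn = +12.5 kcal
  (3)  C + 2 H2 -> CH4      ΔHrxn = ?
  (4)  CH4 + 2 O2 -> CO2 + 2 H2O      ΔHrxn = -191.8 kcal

(1) × 2: (2)·(-316.2) = -632.4 kcal
(2) as written: +12.5 kcal
(3) reversed: contributes −x
(4) reversed and × 3: (-3)·(-191.8) = +575.4 kcal
-26.6 = (-632.4) + (+12.5) + (+575.4) − x
x = (-26.6 − (-44.5)) / (-1) = -17.9 kcal

ΔHrxn = -17.9 kcal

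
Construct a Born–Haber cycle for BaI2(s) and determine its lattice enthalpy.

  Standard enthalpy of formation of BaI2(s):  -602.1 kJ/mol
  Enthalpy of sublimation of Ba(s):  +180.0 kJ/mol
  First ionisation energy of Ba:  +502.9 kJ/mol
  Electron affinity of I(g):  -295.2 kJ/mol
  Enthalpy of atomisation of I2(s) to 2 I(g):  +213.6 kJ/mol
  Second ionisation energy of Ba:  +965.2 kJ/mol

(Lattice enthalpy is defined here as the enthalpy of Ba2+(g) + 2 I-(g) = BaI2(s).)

U = -1873.4 kJ/mol

ΔHf° = 1·ΔHsub + 1·(ΣIE) + 1·D(I2) + 2·EA + U
-602.1 = 1·(+180.0) + 1·(+1468.1) + 1·(+213.6) + 2·(-295.2) + U
U = -602.1 − (+1271.3) = -1873.4 kJ/mol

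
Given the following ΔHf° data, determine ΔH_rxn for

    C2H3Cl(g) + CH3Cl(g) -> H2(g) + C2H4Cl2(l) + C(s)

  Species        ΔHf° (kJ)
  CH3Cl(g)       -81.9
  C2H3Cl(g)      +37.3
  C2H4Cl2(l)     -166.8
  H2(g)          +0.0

ΔH_rxn = -122.2 kJ

Products: 1·(+0.0) + 1·(-166.8) + 1·(+0.0) = -166.8
Reactants: 1·(+37.3) + 1·(-81.9) = -44.6
ΔH_rxn = (-166.8) − (-44.6) = -122.2 kJ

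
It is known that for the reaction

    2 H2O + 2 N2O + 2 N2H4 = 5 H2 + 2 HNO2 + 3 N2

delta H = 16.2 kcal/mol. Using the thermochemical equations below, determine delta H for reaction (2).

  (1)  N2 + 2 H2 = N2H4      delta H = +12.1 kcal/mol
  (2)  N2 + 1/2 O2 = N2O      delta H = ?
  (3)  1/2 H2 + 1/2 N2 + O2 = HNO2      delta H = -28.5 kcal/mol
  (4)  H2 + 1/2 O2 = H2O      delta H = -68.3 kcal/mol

(1) reversed and × 2 (reverse to put N2H4 on the reactant side; scale by 2 for the 2 N2H4): (-2)·(+12.1) = -24.2 kcal/mol
(2) reversed and × 2 (reverse to put N2O on the reactant side; scale by 2 for the 2 N2O): contributes −2·x
(3) × 2 (scale by 2 for the 2 HNO2): (2)·(-28.5) = -57.0 kcal/mol
(4) reversed and × 2 (reverse to put H2O on the reactant side; ×2 to match 2 H2O in the target): (-2)·(-68.3) = +136.6 kcal/mol
+16.2 = (-24.2) + (-57.0) + (+136.6) − 2·x
x = (+16.2 − (+55.4)) / (-2) = 19.6 kcal/mol

delta H = 19.6 kcal/mol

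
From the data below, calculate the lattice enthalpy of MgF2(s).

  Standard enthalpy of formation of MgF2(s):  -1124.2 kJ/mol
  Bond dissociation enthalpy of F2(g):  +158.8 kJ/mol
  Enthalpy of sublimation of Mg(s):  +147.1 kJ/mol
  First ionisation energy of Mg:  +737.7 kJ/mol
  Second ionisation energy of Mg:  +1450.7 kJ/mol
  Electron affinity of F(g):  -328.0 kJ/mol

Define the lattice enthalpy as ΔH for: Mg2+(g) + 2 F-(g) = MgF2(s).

ΔHf° = 1·ΔHsub + 1·(ΣIE) + 1·D(F2) + 2·EA + U
-1124.2 = 1·(+147.1) + 1·(+2188.4) + 1·(+158.8) + 2·(-328.0) + U
U = -1124.2 − (+1838.3) = -2962.5 kJ/mol

U = -2962.5 kJ/mol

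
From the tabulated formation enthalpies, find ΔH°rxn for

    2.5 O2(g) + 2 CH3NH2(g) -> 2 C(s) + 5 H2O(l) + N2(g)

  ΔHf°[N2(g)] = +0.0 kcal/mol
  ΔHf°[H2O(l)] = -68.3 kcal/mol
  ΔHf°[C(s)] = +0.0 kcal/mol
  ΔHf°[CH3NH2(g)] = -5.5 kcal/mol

ΔH°rxn = -330.5 kcal/mol

Products: 2·(+0.0) + 5·(-68.3) + 1·(+0.0) = -341.5
Reactants: 5/2·(+0.0) + 2·(-5.5) = -11.0
ΔH°rxn = (-341.5) − (-11.0) = -330.5 kcal/mol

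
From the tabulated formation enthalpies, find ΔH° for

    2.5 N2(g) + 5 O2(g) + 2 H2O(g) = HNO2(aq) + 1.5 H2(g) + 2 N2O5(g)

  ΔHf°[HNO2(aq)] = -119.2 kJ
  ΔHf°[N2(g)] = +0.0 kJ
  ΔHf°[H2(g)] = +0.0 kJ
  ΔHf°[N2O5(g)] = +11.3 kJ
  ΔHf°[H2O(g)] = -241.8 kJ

Products: 1·(-119.2) + 3/2·(+0.0) + 2·(+11.3) = -96.6
Reactants: 5/2·(+0.0) + 5·(+0.0) + 2·(-241.8) = -483.6
ΔH° = (-96.6) − (-483.6) = 387.0 kJ

ΔH° = 387.0 kJ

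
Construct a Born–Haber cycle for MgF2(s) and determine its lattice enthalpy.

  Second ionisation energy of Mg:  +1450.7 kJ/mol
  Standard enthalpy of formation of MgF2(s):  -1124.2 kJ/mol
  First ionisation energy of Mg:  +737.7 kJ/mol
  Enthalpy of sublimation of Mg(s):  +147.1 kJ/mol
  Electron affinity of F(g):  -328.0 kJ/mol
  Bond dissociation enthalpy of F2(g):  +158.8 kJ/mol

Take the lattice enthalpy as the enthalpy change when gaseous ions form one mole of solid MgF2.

U = -2962.5 kJ/mol

ΔHf° = 1·ΔHsub + 1·(ΣIE) + 1·D(F2) + 2·EA + U
-1124.2 = 1·(+147.1) + 1·(+2188.4) + 1·(+158.8) + 2·(-328.0) + U
U = -1124.2 − (+1838.3) = -2962.5 kJ/mol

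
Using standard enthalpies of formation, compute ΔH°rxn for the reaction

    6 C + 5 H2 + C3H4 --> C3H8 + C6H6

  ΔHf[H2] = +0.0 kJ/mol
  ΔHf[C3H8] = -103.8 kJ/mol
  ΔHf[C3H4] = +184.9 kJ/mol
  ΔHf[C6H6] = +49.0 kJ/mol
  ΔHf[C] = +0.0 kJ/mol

ΔH°rxn = Σ nΔHf°(products) − Σ nΔHf°(reactants).
Products: 1·(-103.8) + 1·(+49.0) = -54.8
Reactants: 6·(+0.0) + 5·(+0.0) + 1·(+184.9) = +184.9
ΔH°rxn = (-54.8) − (+184.9) = -239.7 kJ/mol

ΔH°rxn = -239.7 kJ/mol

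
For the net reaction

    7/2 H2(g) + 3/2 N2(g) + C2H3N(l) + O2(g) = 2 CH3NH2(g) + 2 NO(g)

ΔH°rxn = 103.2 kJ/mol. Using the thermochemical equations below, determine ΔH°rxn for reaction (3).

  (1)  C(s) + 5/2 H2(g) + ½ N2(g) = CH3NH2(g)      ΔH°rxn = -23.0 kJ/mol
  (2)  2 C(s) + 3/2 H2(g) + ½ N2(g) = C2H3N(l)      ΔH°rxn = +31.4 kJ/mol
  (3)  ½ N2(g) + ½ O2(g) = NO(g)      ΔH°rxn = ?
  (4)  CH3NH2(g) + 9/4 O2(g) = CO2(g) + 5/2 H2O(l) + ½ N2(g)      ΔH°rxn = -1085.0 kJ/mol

(1) × 2: (2)·(-23.0) = -46.0 kJ/mol
(2) reversed (reverse to put C2H3N(l) on the reactant side): -31.4 kJ/mol
(3) × 2 (scale by 2 for the 2 NO(g)): contributes 2·x
(4): not needed (CO2(g) appears nowhere else).
+103.2 = (-46.0) + (-31.4) + 2·x
x = (+103.2 − (-77.4)) / (2) = 90.3 kJ/mol

ΔH°rxn = 90.3 kJ/mol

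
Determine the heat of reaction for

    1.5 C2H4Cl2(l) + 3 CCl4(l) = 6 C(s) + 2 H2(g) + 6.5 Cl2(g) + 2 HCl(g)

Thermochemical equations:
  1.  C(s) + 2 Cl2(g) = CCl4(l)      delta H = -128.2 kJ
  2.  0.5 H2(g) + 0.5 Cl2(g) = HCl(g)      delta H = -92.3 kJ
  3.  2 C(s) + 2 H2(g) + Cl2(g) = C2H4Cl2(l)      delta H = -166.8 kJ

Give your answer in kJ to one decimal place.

delta H = 450.2 kJ

eq. 1 reversed and × 3 (reverse to put CCl4(l) on the reactant side; scale by 3 for the 3 CCl4(l)): (-3)·(-128.2) = +384.6 kJ
eq. 2 × 2 (×2 to match 2 HCl(g) in the target): (2)·(-92.3) = -184.6 kJ
eq. 3 reversed and × 3/2 (reverse to put C2H4Cl2(l) on the reactant side; scale by 3/2 for the 3/2 C2H4Cl2(l)): (-3/2)·(-166.8) = +250.2 kJ
delta H = (+384.6) + (-184.6) + (+250.2) = 450.2 kJ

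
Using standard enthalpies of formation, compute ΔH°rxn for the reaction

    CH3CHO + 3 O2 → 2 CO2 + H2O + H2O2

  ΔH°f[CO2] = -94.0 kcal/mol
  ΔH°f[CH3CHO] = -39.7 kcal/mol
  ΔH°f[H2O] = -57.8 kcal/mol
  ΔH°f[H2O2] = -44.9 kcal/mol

ΔH°rxn = -251.0 kcal/mol

Products: 2·(-94.0) + 1·(-57.8) + 1·(-44.9) = -290.7
Reactants: 1·(-39.7) + 3·(+0.0) = -39.7
ΔH°rxn = (-290.7) − (-39.7) = -251.0 kcal/mol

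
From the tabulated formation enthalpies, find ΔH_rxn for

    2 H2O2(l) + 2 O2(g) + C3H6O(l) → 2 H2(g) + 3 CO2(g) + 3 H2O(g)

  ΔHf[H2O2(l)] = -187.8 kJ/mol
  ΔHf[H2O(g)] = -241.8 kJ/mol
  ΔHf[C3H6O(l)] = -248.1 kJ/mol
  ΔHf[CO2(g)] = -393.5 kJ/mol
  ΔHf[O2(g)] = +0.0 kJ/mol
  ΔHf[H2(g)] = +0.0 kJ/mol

ΔH_rxn = -1282.2 kJ/mol

Products: 2·(+0.0) + 3·(-393.5) + 3·(-241.8) = -1905.9
Reactants: 2·(-187.8) + 2·(+0.0) + 1·(-248.1) = -623.7
ΔH_rxn = (-1905.9) − (-623.7) = -1282.2 kJ/mol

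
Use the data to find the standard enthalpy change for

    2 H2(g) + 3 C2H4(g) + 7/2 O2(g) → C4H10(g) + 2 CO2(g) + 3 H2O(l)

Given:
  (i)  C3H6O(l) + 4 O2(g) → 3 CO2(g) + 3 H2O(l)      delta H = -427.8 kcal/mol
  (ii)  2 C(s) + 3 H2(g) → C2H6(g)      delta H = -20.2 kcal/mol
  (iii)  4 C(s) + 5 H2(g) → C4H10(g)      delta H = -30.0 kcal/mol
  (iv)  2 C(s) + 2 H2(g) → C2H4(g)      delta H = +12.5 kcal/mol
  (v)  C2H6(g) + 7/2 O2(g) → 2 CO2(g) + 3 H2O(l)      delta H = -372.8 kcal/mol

delta H = -460.5 kcal/mol

(i): not needed.
(ii) as written: -20.2 kcal/mol
(iii) as written: -30.0 kcal/mol
(iv) reversed and × 3: (-3)·(+12.5) = -37.5 kcal/mol
(v) as written: -372.8 kcal/mol
delta H = (1)·(-20.2) + (1)·(-30.0) + (-3)·(+12.5) + (1)·(-372.8) = -460.5 kcal/mol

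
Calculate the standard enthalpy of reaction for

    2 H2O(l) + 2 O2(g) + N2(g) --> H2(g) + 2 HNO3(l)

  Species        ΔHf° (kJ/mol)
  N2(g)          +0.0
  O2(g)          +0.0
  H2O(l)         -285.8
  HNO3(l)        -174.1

ΔH_rxn = 223.4 kJ/mol

Products: 1·(+0.0) + 2·(-174.1) = -348.2
Reactants: 2·(-285.8) + 2·(+0.0) + 1·(+0.0) = -571.6
ΔH_rxn = (-348.2) − (-571.6) = 223.4 kJ/mol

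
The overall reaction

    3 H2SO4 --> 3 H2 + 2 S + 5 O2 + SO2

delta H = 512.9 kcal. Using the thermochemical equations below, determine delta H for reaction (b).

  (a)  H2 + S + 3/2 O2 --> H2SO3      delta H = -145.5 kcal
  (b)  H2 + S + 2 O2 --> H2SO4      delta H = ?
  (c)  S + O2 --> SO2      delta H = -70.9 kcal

delta H = -194.6 kcal

(a): not needed (H2SO3 appears nowhere else).
(b) reversed and × 3 (H2SO4 must end up as a reactant; scale by 3 for the 3 H2SO4): contributes −3·x
(c) as written (SO2 already on the product side): -70.9 kcal
+512.9 = (-70.9) − 3·x
x = (+512.9 − (-70.9)) / (-3) = -194.6 kcal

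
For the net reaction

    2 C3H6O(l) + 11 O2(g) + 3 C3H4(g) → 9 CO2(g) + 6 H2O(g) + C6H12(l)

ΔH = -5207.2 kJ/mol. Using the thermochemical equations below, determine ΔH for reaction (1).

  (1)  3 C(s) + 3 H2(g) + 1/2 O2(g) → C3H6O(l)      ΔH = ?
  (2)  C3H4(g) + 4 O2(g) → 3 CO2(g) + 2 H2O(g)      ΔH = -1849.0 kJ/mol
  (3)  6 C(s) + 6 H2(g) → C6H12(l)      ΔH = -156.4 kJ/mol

ΔH = -248.1 kJ/mol

(1) reversed and × 2: contributes −2·x
(2) × 3: (3)·(-1849.0) = -5547.0 kJ/mol
(3) as written: -156.4 kJ/mol
-5207.2 = (-5547.0) + (-156.4) − 2·x
x = (-5207.2 − (-5703.4)) / (-2) = -248.1 kJ/mol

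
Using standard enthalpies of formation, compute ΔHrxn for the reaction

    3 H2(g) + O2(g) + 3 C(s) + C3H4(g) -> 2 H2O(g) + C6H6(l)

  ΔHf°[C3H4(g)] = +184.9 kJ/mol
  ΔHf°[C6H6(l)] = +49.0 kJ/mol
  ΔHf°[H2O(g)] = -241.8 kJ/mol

ΔHrxn = -619.5 kJ/mol

Products: 2·(-241.8) + 1·(+49.0) = -434.6
Reactants: 3·(+0.0) + 1·(+0.0) + 3·(+0.0) + 1·(+184.9) = +184.9
ΔHrxn = (-434.6) − (+184.9) = -619.5 kJ/mol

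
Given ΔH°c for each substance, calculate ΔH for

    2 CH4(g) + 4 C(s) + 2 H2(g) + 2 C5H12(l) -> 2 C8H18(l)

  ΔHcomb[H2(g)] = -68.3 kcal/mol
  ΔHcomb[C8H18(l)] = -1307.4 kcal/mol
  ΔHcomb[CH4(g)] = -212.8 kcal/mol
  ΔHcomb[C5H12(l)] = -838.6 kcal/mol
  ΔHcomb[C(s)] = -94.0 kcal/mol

With combustion enthalpies, reactants minus products:
= [2·(-212.8) + 4·(-94.0) + 2·(-68.3) + 2·(-838.6)] − [2·(-1307.4)]
= -0.6 kcal/mol

ΔH = -0.6 kcal/mol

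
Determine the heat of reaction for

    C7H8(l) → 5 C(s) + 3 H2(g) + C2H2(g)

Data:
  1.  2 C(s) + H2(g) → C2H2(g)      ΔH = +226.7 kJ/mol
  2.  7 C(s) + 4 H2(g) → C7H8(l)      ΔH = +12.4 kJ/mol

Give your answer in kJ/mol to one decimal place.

ΔH = 214.3 kJ/mol

eq. 1 as written (C2H2(g) already on the product side): +226.7 kJ/mol
eq. 2 reversed (reverse to put C7H8(l) on the reactant side): -12.4 kJ/mol
Since enthalpy is a state function, ΔH = (+226.7) + (-12.4) = 214.3 kJ/mol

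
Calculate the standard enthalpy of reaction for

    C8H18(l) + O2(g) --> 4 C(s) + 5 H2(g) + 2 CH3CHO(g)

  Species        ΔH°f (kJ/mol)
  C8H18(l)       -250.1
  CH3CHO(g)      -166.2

ΔH_rxn = -82.3 kJ/mol

ΔH°rxn = Σ nΔHf°(products) − Σ nΔHf°(reactants).
Products: 4·(+0.0) + 5·(+0.0) + 2·(-166.2) = -332.4
Reactants: 1·(-250.1) + 1·(+0.0) = -250.1
ΔH_rxn = (-332.4) − (-250.1) = -82.3 kJ/mol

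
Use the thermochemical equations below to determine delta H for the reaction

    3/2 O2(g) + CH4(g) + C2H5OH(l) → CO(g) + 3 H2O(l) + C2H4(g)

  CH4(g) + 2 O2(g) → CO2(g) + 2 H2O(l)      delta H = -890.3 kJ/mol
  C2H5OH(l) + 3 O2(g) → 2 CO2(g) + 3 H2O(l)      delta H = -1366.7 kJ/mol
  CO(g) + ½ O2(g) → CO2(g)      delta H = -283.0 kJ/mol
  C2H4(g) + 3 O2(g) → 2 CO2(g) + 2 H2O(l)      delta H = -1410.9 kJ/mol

delta H = -563.1 kJ/mol

equation 1 as written (CH4(g) already on the reactant side): -890.3 kJ/mol
equation 2 as written (C2H5OH(l) already on the reactant side): -1366.7 kJ/mol
equation 3 reversed (reverse to put CO(g) on the product side): +283.0 kJ/mol
equation 4 reversed (C2H4(g) must end up as a product): +1410.9 kJ/mol
delta H = (1)·(-890.3) + (1)·(-1366.7) + (-1)·(-283.0) + (-1)·(-1410.9) = -563.1 kJ/mol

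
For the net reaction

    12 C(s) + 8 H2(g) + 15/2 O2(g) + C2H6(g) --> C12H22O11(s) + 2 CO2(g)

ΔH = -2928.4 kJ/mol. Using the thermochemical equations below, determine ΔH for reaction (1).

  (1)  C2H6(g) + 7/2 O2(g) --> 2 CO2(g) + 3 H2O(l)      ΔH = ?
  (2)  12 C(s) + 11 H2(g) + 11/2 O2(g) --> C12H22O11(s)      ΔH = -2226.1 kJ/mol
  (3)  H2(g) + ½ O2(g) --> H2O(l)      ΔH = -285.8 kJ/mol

ΔH = -1559.7 kJ/mol

(1) as written: contributes x
(2) as written: -2226.1 kJ/mol
(3) reversed and × 3: (-3)·(-285.8) = +857.4 kJ/mol
-2928.4 = (-2226.1) + (+857.4) + x
x = (-2928.4 − (-1368.7)) / (1) = -1559.7 kJ/mol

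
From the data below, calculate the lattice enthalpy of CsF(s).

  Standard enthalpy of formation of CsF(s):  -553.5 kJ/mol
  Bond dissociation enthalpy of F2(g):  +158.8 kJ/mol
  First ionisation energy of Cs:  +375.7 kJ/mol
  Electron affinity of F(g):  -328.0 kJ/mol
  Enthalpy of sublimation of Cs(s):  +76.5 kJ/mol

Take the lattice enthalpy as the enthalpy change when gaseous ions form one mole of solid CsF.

U = -757.1 kJ/mol

ΔHf° = 1·ΔHsub + 1·(ΣIE) + 1/2·D(F2) + 1·EA + U
-553.5 = 1·(+76.5) + 1·(+375.7) + 1/2·(+158.8) + 1·(-328.0) + U
U = -553.5 − (+203.6) = -757.1 kJ/mol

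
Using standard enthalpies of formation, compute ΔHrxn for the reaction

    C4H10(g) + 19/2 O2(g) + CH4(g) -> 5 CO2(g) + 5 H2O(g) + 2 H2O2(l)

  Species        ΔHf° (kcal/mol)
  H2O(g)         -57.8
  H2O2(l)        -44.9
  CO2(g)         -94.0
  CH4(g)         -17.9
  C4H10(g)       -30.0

Products: 5·(-94.0) + 5·(-57.8) + 2·(-44.9) = -848.8
Reactants: 1·(-30.0) + 19/2·(+0.0) + 1·(-17.9) = -47.9
ΔHrxn = (-848.8) − (-47.9) = -800.9 kcal/mol

ΔHrxn = -800.9 kcal/mol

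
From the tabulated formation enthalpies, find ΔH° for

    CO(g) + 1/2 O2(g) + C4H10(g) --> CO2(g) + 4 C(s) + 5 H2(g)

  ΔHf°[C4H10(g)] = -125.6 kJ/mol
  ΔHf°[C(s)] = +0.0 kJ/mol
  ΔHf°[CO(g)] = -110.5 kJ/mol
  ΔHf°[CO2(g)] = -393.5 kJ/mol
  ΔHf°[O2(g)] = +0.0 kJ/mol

Products: 1·(-393.5) + 4·(+0.0) + 5·(+0.0) = -393.5
Reactants: 1·(-110.5) + 1/2·(+0.0) + 1·(-125.6) = -236.1
ΔH° = (-393.5) − (-236.1) = -157.4 kJ/mol

ΔH° = -157.4 kJ/mol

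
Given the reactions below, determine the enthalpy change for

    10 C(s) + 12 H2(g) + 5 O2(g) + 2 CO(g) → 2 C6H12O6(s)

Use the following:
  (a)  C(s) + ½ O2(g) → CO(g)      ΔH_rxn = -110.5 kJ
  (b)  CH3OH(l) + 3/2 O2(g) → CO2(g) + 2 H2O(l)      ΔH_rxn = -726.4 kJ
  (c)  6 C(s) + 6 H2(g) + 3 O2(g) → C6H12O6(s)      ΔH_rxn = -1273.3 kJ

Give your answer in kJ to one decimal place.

ΔH_rxn = -2325.6 kJ

(a) reversed and × 2: (-2)·(-110.5) = +221.0 kJ
(b): not needed.
(c) × 2: (2)·(-1273.3) = -2546.6 kJ
ΔH_rxn = (-2)·(-110.5) + (2)·(-1273.3) = -2325.6 kJ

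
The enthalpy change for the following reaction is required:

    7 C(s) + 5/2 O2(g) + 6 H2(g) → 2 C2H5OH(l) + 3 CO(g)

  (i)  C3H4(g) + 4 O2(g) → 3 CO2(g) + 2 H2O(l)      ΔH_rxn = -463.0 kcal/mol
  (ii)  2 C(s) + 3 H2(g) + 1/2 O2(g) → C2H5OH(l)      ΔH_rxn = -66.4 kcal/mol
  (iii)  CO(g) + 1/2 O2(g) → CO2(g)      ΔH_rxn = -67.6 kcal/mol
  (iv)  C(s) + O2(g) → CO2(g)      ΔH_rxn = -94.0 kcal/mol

(i): not needed.
(ii) × 2: (2)·(-66.4) = -132.8 kcal/mol
(iii) reversed and × 3: (-3)·(-67.6) = +202.8 kcal/mol
(iv) × 3: (3)·(-94.0) = -282.0 kcal/mol
Summing the manipulated equations, ΔH_rxn = (-132.8) + (+202.8) + (-282.0) = -212.0 kcal/mol

ΔH_rxn = -212.0 kcal/mol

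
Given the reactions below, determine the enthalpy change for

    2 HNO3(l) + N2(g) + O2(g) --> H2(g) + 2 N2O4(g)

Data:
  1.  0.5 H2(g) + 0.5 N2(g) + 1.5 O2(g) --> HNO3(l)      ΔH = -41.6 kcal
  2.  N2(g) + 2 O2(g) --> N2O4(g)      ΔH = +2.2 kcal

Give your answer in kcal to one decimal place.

eq. 1 reversed and × 2 (HNO3(l) must end up as a reactant; scale by 2 for the 2 HNO3(l)): (-2)·(-41.6) = +83.2 kcal
eq. 2 × 2 (×2 to match 2 N2O4(g) in the target): (2)·(+2.2) = +4.4 kcal
ΔH = (-2)·(-41.6) + (2)·(+2.2) = 87.6 kcal

ΔH = 87.6 kcal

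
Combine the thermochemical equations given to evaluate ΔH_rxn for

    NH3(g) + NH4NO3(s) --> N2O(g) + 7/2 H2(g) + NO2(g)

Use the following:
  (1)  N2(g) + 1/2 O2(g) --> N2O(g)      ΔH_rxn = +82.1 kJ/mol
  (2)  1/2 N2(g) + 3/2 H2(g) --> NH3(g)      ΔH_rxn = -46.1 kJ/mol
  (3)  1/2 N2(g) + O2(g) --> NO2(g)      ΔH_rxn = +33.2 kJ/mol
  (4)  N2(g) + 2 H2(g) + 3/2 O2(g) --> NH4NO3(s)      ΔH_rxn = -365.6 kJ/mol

ΔH_rxn = 527.0 kJ/mol

(1) as written: +82.1 kJ/mol
(2) reversed: +46.1 kJ/mol
(3) as written: +33.2 kJ/mol
(4) reversed: +365.6 kJ/mol
ΔH_rxn = (1)·(+82.1) + (-1)·(-46.1) + (1)·(+33.2) + (-1)·(-365.6) = 527.0 kJ/mol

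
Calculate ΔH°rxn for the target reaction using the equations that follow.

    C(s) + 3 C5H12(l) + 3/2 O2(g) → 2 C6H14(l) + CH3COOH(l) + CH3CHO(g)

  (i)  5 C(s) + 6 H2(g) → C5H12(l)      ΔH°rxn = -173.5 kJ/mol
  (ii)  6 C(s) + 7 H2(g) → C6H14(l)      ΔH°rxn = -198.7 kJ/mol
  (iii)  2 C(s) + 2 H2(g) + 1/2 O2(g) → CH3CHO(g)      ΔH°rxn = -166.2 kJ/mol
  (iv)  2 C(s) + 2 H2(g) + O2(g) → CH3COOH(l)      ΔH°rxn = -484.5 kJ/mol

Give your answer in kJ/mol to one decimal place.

ΔH°rxn = -527.6 kJ/mol

(i) reversed and × 3: (-3)·(-173.5) = +520.5 kJ/mol
(ii) × 2: (2)·(-198.7) = -397.4 kJ/mol
(iii) as written: -166.2 kJ/mol
(iv) as written: -484.5 kJ/mol
By Hess's law, ΔH°rxn = (+520.5) + (-397.4) + (-166.2) + (-484.5) = -527.6 kJ/mol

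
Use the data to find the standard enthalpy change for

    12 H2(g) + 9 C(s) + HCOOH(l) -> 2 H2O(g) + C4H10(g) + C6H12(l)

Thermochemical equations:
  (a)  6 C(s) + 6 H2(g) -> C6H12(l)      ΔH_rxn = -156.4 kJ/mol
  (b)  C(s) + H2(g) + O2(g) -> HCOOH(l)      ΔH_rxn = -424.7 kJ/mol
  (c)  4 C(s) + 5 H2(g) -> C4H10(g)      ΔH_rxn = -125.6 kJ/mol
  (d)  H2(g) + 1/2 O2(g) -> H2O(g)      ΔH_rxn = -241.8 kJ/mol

(a) as written (C6H12(l) already on the product side): -156.4 kJ/mol
(b) reversed (reverse to put HCOOH(l) on the reactant side): +424.7 kJ/mol
(c) as written (C4H10(g) already on the product side): -125.6 kJ/mol
(d) × 2 (scale by 2 for the 2 H2O(g)): (2)·(-241.8) = -483.6 kJ/mol
Combining the equations, ΔH_rxn = (1)·(-156.4) + (-1)·(-424.7) + (1)·(-125.6) + (2)·(-241.8) = -340.9 kJ/mol

ΔH_rxn = -340.9 kJ/mol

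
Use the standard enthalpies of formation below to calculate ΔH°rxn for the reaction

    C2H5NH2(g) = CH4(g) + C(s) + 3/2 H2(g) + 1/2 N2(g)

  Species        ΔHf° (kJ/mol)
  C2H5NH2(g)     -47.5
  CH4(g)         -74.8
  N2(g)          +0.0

Products: 1·(-74.8) + 1·(+0.0) + 3/2·(+0.0) + 1/2·(+0.0) = -74.8
Reactants: 1·(-47.5) = -47.5
ΔH°rxn = (-74.8) − (-47.5) = -27.3 kJ/mol

ΔH°rxn = -27.3 kJ/mol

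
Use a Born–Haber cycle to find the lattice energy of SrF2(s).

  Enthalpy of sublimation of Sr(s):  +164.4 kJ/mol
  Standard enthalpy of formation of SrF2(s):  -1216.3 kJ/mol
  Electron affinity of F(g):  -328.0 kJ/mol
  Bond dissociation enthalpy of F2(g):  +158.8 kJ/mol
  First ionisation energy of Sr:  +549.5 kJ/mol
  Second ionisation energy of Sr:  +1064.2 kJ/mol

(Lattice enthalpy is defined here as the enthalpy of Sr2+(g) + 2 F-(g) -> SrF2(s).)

U = -2497.2 kJ/mol

ΔHf° = 1·ΔHsub + 1·(ΣIE) + 1·D(F2) + 2·EA + U
-1216.3 = 1·(+164.4) + 1·(+1613.7) + 1·(+158.8) + 2·(-328.0) + U
U = -1216.3 − (+1280.9) = -2497.2 kJ/mol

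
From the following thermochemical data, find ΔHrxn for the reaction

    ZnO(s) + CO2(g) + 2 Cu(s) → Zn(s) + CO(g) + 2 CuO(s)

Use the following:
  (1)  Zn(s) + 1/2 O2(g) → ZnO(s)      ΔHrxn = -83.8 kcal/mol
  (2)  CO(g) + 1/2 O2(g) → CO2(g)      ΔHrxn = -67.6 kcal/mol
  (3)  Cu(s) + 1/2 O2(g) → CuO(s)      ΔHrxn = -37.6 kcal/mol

(1) reversed: +83.8 kcal/mol
(2) reversed: +67.6 kcal/mol
(3) × 2: (2)·(-37.6) = -75.2 kcal/mol
ΔHrxn = (-1)·(-83.8) + (-1)·(-67.6) + (2)·(-37.6) = 76.2 kcal/mol

ΔHrxn = 76.2 kcal/mol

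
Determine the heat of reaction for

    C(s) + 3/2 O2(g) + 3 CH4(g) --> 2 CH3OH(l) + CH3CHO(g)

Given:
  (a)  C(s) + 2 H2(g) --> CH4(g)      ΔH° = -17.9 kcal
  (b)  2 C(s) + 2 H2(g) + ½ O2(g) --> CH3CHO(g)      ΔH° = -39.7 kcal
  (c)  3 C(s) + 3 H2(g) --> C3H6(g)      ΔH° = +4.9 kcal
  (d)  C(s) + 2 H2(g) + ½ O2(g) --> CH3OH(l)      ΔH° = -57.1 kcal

ΔH° = -100.2 kcal

(a) reversed and × 3 (reverse to put CH4(g) on the reactant side; scale by 3 for the 3 CH4(g)): (-3)·(-17.9) = +53.7 kcal
(b) as written (CH3CHO(g) already on the product side): -39.7 kcal
(c): not needed (C3H6(g) appears nowhere else).
(d) × 2 (×2 to match 2 CH3OH(l) in the target): (2)·(-57.1) = -114.2 kcal
By Hess's law, ΔH° = (-3)·(-17.9) + (1)·(-39.7) + (2)·(-57.1) = -100.2 kcal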